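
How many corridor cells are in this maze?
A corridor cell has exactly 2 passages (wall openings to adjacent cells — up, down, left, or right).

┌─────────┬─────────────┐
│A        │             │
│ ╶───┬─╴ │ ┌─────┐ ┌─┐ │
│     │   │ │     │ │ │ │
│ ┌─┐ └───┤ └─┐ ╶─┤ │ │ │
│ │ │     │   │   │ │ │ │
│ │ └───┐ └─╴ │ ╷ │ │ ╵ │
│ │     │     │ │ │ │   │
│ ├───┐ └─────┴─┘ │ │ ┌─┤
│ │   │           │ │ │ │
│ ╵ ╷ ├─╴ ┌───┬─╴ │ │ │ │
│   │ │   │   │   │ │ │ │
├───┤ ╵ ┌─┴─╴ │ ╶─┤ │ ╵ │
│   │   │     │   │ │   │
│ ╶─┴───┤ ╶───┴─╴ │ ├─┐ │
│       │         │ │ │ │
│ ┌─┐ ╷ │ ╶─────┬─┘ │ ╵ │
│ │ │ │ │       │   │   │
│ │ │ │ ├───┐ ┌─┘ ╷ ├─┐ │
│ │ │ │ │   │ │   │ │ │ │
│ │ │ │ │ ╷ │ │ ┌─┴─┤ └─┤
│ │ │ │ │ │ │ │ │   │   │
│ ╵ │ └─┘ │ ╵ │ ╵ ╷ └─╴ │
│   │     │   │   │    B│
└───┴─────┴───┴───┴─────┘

Counting cells with exactly 2 passages:
Total corridor cells: 114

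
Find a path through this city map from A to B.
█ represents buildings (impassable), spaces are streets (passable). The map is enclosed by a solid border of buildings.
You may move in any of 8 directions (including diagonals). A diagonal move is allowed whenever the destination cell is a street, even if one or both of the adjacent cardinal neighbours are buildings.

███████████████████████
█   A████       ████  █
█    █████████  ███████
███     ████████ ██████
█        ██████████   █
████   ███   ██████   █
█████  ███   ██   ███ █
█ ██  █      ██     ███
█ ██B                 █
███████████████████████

Finding the shortest path from A to B:
Movement: 8-directional
Path length: 7 steps
Directions: down → down → down → down → down-right → down → down-left

Solution:

███████████████████████
█   A████       ████  █
█   ↓█████████  ███████
███ ↓   ████████ ██████
█   ↓    ██████████   █
████↘  ███   ██████   █
█████↓ ███   ██   ███ █
█ ██ ↙█      ██     ███
█ ██B                 █
███████████████████████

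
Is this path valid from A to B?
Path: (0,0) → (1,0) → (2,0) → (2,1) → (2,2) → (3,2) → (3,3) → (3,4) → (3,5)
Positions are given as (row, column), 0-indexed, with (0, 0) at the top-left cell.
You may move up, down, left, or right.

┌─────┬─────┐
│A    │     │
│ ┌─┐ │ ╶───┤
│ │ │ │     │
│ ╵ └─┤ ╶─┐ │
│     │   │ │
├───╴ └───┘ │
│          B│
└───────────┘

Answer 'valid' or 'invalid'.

Checking path validity:
Result: All consecutive moves are passable.

valid

Correct solution:

┌─────┬─────┐
│A    │     │
│ ┌─┐ │ ╶───┤
│↓│ │ │     │
│ ╵ └─┤ ╶─┐ │
│↳ → ↓│   │ │
├───╴ └───┘ │
│    ↳ → → B│
└───────────┘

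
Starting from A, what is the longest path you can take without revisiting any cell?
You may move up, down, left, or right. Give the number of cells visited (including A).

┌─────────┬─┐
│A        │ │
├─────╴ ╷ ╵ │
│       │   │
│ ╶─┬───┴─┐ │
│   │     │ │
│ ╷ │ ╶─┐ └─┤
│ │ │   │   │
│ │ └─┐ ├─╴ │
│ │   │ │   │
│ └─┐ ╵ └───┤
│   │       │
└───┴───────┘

Finding longest simple path using DFS:
Start: (0, 0)
Longest path visits 25 cells
Path: A → right → right → right → down → left → left → left → down → right → down → down → right → down → right → up → up → left → up → right → right → down → right → down → left

Solution:

┌─────────┬─┐
│A → → ↓  │ │
├─────╴ ╷ ╵ │
│↓ ← ← ↲│   │
│ ╶─┬───┴─┐ │
│↳ ↓│↱ → ↓│ │
│ ╷ │ ╶─┐ └─┤
│ │↓│↑ ↰│↳ ↓│
│ │ └─┐ ├─╴ │
│ │↳ ↓│↑│B ↲│
│ └─┐ ╵ └───┤
│   │↳ ↑    │
└───┴───────┘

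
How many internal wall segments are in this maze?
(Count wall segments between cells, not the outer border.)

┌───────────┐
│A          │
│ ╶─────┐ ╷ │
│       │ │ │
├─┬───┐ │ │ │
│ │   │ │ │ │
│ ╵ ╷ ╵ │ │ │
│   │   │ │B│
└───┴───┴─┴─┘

Counting internal wall segments:
Total internal walls: 15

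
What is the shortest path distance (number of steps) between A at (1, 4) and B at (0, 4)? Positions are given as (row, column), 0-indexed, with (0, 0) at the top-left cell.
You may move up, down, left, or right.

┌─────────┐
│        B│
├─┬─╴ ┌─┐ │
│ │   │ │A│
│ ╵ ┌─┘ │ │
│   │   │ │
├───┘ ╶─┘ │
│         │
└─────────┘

Finding path from (1, 4) to (0, 4):
Path: (1,4) → (0,4)
Distance: 1 steps

Solution:

┌─────────┐
│        B│
├─┬─╴ ┌─┐ │
│ │   │ │A│
│ ╵ ┌─┘ │ │
│   │   │ │
├───┘ ╶─┘ │
│         │
└─────────┘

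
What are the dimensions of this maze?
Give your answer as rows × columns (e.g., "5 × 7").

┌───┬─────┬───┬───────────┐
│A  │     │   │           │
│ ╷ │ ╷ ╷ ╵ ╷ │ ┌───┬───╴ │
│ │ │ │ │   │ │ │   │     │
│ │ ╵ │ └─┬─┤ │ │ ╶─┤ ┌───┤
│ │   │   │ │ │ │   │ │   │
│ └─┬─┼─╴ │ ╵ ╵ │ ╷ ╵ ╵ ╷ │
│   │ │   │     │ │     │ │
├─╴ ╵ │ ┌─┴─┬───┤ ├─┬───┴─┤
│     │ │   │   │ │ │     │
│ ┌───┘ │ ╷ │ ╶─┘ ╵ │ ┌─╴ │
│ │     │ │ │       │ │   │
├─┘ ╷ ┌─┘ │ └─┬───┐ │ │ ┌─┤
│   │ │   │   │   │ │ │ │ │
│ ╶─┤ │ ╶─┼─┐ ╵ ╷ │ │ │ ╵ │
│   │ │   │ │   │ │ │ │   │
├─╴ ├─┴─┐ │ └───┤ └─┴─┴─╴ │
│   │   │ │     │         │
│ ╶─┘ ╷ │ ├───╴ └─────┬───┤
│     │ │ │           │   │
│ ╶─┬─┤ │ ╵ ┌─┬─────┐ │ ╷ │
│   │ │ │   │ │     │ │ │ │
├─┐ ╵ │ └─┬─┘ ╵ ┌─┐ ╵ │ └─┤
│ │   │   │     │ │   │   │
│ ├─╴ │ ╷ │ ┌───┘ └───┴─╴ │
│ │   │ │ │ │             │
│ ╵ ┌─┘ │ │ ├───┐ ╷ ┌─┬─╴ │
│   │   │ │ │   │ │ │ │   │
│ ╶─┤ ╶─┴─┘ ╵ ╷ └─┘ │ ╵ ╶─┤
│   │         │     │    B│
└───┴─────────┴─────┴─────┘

Counting the maze dimensions:
Rows (vertical): 15
Columns (horizontal): 13
Dimensions: 15 × 13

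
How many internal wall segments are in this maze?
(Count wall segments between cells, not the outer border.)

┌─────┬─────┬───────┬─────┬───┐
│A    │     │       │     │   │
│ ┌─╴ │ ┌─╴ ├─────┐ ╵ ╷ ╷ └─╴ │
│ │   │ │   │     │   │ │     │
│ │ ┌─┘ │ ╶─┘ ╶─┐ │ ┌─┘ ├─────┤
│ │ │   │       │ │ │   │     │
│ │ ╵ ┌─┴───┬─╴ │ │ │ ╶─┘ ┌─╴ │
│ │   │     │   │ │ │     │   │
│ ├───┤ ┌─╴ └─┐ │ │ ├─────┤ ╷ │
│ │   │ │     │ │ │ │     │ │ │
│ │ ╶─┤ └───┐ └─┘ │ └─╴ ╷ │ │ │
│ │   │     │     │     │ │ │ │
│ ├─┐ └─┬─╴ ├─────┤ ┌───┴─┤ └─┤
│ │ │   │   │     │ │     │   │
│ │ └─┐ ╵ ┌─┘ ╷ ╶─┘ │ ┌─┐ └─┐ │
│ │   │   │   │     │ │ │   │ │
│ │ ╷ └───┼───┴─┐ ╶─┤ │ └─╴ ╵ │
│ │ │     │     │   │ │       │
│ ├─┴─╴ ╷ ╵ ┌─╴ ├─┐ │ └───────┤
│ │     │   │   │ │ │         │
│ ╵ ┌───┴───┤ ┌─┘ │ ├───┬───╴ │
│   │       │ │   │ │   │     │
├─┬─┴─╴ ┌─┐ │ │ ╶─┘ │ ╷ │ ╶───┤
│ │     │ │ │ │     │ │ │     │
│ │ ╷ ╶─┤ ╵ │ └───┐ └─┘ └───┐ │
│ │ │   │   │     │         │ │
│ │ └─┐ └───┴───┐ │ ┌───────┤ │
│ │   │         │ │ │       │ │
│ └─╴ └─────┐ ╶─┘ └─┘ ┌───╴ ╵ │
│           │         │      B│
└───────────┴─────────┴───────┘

Counting internal wall segments:
Total internal walls: 196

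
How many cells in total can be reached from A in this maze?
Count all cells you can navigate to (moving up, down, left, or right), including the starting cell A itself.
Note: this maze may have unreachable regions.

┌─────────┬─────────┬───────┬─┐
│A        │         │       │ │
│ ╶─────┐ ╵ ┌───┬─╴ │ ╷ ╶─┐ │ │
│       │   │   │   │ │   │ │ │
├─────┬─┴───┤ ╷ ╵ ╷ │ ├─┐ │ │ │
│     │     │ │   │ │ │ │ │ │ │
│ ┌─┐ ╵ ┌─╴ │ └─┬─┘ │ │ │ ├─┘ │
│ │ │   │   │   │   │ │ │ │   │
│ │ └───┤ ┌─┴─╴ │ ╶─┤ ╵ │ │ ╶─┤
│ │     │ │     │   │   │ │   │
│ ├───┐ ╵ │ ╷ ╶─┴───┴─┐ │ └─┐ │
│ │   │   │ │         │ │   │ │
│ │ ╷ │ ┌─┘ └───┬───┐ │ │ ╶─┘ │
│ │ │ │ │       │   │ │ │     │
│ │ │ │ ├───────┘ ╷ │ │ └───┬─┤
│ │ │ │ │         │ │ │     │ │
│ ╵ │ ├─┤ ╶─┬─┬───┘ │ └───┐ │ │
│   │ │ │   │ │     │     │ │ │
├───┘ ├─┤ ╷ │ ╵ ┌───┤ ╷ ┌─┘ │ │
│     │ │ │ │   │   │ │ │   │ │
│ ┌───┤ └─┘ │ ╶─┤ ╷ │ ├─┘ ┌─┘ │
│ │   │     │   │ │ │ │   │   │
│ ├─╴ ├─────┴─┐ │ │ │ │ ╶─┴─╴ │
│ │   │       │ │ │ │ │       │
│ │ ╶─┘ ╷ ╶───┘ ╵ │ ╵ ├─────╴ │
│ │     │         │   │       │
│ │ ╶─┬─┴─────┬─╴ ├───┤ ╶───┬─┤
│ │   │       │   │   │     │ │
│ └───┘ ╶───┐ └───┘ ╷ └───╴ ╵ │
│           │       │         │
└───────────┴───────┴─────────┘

Using BFS/flood-fill to find all reachable cells from A:
Maze size: 15 × 15 = 225 total cells
120 cell(s) are walled off and cannot be reached from A.
Reachable cells: 105

Reachable region (· marks reachable cells):

┌─────────┬─────────┬───────┬─┐
│A · · · ·│· · · · ·│       │ │
│ ╶─────┐ ╵ ┌───┬─╴ │ ╷ ╶─┐ │ │
│· · · ·│· ·│· ·│· ·│ │   │ │ │
├─────┬─┴───┤ ╷ ╵ ╷ │ ├─┐ │ │ │
│     │     │·│· ·│·│ │ │ │ │ │
│ ┌─┐ ╵ ┌─╴ │ └─┬─┘ │ │ │ ├─┘ │
│ │ │   │   │· ·│· ·│ │ │ │   │
│ │ └───┤ ┌─┴─╴ │ ╶─┤ ╵ │ │ ╶─┤
│ │     │ │· · ·│· ·│   │ │   │
│ ├───┐ ╵ │ ╷ ╶─┴───┴─┐ │ └─┐ │
│ │   │   │·│· · · · ·│ │   │ │
│ │ ╷ │ ┌─┘ └───┬───┐ │ │ ╶─┘ │
│ │ │ │ │· · · ·│· ·│·│ │     │
│ │ │ │ ├───────┘ ╷ │ │ └───┬─┤
│ │ │ │ │· · · · ·│·│·│     │ │
│ ╵ │ ├─┤ ╶─┬─┬───┘ │ └───┐ │ │
│   │ │ │· ·│·│· · ·│· · ·│ │ │
├───┘ ├─┤ ╷ │ ╵ ┌───┤ ╷ ┌─┘ │ │
│     │·│·│·│· ·│· ·│·│·│   │ │
│ ┌───┤ └─┘ │ ╶─┤ ╷ │ ├─┘ ┌─┘ │
│ │· ·│· · ·│· ·│·│·│·│   │   │
│ ├─╴ ├─────┴─┐ │ │ │ │ ╶─┴─╴ │
│ │· ·│· · · ·│·│·│·│·│       │
│ │ ╶─┘ ╷ ╶───┘ ╵ │ ╵ ├─────╴ │
│ │· · ·│· · · · ·│· ·│       │
│ │ ╶─┬─┴─────┬─╴ ├───┤ ╶───┬─┤
│ │· ·│       │· ·│   │     │ │
│ └───┘ ╶───┐ └───┘ ╷ └───╴ ╵ │
│           │       │         │
└───────────┴───────┴─────────┘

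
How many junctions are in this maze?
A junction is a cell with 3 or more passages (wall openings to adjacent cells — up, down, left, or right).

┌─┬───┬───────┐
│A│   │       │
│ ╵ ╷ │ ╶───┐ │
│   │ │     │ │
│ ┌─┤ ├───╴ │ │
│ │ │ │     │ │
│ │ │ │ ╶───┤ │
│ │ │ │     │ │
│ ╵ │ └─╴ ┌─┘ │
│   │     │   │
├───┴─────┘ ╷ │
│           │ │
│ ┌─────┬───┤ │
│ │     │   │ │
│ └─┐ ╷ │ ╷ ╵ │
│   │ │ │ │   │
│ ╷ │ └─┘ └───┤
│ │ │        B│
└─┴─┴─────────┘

Checking each cell for number of passages:

Junctions found (3+ passages):
  (1, 0): 3 passages
  (3, 4): 3 passages
  (4, 6): 3 passages
  (6, 2): 3 passages
  (7, 0): 3 passages
  (8, 4): 3 passages
Total junctions: 6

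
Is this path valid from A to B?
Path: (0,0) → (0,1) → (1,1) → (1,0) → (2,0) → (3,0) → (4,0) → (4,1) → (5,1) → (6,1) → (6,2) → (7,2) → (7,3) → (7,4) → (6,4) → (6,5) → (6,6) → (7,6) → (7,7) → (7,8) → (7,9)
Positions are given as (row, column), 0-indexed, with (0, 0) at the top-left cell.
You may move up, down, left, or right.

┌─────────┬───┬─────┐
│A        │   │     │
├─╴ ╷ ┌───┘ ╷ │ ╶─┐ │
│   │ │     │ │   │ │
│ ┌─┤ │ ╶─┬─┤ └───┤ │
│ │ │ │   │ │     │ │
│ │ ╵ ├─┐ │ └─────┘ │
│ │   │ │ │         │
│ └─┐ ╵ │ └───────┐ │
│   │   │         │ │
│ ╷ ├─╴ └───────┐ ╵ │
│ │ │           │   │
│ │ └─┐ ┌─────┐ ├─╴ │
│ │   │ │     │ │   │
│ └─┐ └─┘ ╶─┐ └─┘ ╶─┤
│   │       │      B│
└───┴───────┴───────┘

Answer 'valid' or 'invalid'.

Checking path validity:
Result: All consecutive moves are passable.

valid

Correct solution:

┌─────────┬───┬─────┐
│A ↓      │   │     │
├─╴ ╷ ┌───┘ ╷ │ ╶─┐ │
│↓ ↲│ │     │ │   │ │
│ ┌─┤ │ ╶─┬─┤ └───┤ │
│↓│ │ │   │ │     │ │
│ │ ╵ ├─┐ │ └─────┘ │
│↓│   │ │ │         │
│ └─┐ ╵ │ └───────┐ │
│↳ ↓│   │         │ │
│ ╷ ├─╴ └───────┐ ╵ │
│ │↓│           │   │
│ │ └─┐ ┌─────┐ ├─╴ │
│ │↳ ↓│ │↱ → ↓│ │   │
│ └─┐ └─┘ ╶─┐ └─┘ ╶─┤
│   │↳ → ↑  │↳ → → B│
└───┴───────┴───────┘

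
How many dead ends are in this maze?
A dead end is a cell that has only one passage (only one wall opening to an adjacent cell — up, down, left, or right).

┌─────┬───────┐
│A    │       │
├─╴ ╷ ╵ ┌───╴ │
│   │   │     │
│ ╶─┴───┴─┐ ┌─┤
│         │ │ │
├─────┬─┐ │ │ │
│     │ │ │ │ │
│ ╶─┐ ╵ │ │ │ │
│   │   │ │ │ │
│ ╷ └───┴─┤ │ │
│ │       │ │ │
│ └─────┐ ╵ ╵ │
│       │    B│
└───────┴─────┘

Checking each cell for number of passages:

Dead ends found at positions:
  (0, 0)
  (1, 4)
  (2, 6)
  (3, 3)
  (4, 4)
  (6, 3)
Total dead ends: 6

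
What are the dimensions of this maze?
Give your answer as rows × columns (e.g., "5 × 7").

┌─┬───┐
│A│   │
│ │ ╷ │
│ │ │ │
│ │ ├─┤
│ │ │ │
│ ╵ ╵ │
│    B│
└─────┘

Counting the maze dimensions:
Rows (vertical): 4
Columns (horizontal): 3
Dimensions: 4 × 3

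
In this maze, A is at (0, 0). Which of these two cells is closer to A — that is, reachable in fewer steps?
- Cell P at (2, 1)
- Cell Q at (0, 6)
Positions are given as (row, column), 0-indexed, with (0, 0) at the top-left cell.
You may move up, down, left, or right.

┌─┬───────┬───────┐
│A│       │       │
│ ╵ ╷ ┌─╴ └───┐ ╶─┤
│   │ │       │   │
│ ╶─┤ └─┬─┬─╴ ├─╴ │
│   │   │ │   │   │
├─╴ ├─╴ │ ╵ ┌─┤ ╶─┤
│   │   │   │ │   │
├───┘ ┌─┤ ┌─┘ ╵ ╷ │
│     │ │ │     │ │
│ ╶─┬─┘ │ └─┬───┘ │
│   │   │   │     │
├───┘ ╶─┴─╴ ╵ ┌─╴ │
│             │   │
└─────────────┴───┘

Shortest path A → P at (2, 1): 3 steps
Shortest path A → Q at (0, 6): 30 steps

P is closer (3 steps vs 30 steps).

Path to P:

┌─┬───────┬───────┐
│A│       │       │
│ ╵ ╷ ┌─╴ └───┐ ╶─┤
│↓  │ │       │   │
│ ╶─┤ └─┬─┬─╴ ├─╴ │
│↳ P│   │ │   │   │
├─╴ ├─╴ │ ╵ ┌─┤ ╶─┤
│   │   │   │ │   │
├───┘ ┌─┤ ┌─┘ ╵ ╷ │
│     │ │ │     │ │
│ ╶─┬─┘ │ └─┬───┘ │
│   │   │   │     │
├───┘ ╶─┴─╴ ╵ ┌─╴ │
│             │   │
└─────────────┴───┘

Path to Q:

┌─┬───────┬───────┐
│A│↱ → → ↓│  Q ↰  │
│ ╵ ╷ ┌─╴ └───┐ ╶─┤
│↳ ↑│ │  ↳ → ↓│↑ ↰│
│ ╶─┤ └─┬─┬─╴ ├─╴ │
│   │   │ │↓ ↲│↱ ↑│
├─╴ ├─╴ │ ╵ ┌─┤ ╶─┤
│   │   │↓ ↲│ │↑ ↰│
├───┘ ┌─┤ ┌─┘ ╵ ╷ │
│     │ │↓│     │↑│
│ ╶─┬─┘ │ └─┬───┘ │
│   │   │↳ ↓│↱ → ↑│
├───┘ ╶─┴─╴ ╵ ┌─╴ │
│          ↳ ↑│   │
└─────────────┴───┘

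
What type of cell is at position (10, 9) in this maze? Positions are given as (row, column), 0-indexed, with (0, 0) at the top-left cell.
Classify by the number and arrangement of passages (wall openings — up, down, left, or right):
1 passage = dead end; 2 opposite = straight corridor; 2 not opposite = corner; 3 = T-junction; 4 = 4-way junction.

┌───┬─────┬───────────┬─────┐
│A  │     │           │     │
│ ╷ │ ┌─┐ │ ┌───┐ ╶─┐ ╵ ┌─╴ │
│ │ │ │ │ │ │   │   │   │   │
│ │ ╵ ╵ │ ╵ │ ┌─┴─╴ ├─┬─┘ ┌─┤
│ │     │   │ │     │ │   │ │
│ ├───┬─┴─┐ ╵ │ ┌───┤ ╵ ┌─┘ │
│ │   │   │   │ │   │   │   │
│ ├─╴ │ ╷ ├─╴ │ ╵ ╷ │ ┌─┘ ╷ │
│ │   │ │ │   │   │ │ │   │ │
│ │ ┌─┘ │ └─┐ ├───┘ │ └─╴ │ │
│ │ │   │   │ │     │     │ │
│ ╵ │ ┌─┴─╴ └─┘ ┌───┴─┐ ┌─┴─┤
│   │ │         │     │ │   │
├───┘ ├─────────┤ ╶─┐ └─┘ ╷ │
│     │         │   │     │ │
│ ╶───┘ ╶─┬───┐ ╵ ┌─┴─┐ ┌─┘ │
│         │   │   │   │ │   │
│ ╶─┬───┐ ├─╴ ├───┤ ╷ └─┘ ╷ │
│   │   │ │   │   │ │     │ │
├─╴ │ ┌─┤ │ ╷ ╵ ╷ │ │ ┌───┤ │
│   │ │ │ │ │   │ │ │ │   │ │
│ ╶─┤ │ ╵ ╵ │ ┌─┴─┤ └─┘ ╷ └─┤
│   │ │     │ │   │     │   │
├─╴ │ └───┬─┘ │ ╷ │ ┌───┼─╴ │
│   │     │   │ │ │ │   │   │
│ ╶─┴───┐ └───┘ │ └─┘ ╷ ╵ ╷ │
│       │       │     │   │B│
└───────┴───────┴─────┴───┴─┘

Checking cell at (10, 9):
Number of passages: 2
Cell type: straight corridor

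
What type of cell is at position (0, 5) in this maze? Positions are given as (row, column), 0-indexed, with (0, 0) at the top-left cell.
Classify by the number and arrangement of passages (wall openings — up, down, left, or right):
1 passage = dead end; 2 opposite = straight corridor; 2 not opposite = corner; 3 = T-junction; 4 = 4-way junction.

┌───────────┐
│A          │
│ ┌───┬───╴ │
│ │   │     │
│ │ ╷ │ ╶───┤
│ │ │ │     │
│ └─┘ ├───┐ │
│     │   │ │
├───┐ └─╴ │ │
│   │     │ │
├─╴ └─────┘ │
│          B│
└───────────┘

Checking cell at (0, 5):
Number of passages: 2
Cell type: corner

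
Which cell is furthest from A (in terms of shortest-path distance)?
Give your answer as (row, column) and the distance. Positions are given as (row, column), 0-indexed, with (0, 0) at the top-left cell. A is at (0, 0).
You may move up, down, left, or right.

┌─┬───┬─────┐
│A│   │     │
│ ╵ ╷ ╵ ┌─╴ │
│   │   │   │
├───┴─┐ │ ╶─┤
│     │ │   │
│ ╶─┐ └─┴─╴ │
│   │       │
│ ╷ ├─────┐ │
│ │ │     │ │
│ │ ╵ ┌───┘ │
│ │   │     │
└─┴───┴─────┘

Computing BFS distances from A to all cells:
Furthest cell: (4, 4)
Distance: 28 steps

Path from A to the furthest cell:

┌─┬───┬─────┐
│A│↱ ↓│↱ → ↓│
│ ╵ ╷ ╵ ┌─╴ │
│↳ ↑│↳ ↑│↓ ↲│
├───┴─┐ │ ╶─┤
│↓ ← ↰│ │↳ ↓│
│ ╶─┐ └─┴─╴ │
│↳ ↓│↑ ← ← ↲│
│ ╷ ├─────┐ │
│ │↓│↱ → B│ │
│ │ ╵ ┌───┘ │
│ │↳ ↑│     │
└─┴───┴─────┘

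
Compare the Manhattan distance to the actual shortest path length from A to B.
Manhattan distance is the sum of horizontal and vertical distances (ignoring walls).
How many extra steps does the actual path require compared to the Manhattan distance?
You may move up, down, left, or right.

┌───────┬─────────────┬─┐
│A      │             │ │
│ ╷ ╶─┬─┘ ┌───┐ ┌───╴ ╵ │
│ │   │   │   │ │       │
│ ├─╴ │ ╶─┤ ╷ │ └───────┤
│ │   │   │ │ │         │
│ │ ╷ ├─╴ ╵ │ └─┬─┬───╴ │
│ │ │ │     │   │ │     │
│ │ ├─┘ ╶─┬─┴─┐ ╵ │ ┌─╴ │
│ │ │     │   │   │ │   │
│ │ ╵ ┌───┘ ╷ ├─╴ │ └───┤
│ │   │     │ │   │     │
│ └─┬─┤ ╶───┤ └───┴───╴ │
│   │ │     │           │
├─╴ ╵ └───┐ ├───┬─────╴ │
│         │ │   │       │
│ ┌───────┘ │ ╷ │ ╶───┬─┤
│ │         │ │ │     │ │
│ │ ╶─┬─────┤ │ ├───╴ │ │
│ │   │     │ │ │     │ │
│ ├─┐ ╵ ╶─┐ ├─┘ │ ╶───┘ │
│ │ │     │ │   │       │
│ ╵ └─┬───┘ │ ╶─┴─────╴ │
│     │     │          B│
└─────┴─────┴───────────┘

Manhattan distance: |11 - 0| + |11 - 0| = 22
Actual path length: 50
Extra steps: 50 - 22 = 28

Solution:

┌───────┬─────────────┬─┐
│A ↓    │↱ → → ↓      │ │
│ ╷ ╶─┬─┘ ┌───┐ ┌───╴ ╵ │
│ │↳ ↓│↱ ↑│   │↓│       │
│ ├─╴ │ ╶─┤ ╷ │ └───────┤
│ │↓ ↲│↑ ↰│ │ │↳ → → → ↓│
│ │ ╷ ├─╴ ╵ │ └─┬─┬───╴ │
│ │↓│ │↱ ↑  │   │ │↓ ← ↲│
│ │ ├─┘ ╶─┬─┴─┐ ╵ │ ┌─╴ │
│ │↓│↱ ↑  │   │   │↓│   │
│ │ ╵ ┌───┘ ╷ ├─╴ │ └───┤
│ │↳ ↑│     │ │   │↳ → ↓│
│ └─┬─┤ ╶───┤ └───┴───╴ │
│   │ │     │          ↓│
├─╴ ╵ └───┐ ├───┬─────╴ │
│         │ │   │↓ ← ← ↲│
│ ┌───────┘ │ ╷ │ ╶───┬─┤
│ │         │ │ │↳ → ↓│ │
│ │ ╶─┬─────┤ │ ├───╴ │ │
│ │   │     │ │ │↓ ← ↲│ │
│ ├─┐ ╵ ╶─┐ ├─┘ │ ╶───┘ │
│ │ │     │ │   │↳ → → ↓│
│ ╵ └─┬───┘ │ ╶─┴─────╴ │
│     │     │          B│
└─────┴─────┴───────────┘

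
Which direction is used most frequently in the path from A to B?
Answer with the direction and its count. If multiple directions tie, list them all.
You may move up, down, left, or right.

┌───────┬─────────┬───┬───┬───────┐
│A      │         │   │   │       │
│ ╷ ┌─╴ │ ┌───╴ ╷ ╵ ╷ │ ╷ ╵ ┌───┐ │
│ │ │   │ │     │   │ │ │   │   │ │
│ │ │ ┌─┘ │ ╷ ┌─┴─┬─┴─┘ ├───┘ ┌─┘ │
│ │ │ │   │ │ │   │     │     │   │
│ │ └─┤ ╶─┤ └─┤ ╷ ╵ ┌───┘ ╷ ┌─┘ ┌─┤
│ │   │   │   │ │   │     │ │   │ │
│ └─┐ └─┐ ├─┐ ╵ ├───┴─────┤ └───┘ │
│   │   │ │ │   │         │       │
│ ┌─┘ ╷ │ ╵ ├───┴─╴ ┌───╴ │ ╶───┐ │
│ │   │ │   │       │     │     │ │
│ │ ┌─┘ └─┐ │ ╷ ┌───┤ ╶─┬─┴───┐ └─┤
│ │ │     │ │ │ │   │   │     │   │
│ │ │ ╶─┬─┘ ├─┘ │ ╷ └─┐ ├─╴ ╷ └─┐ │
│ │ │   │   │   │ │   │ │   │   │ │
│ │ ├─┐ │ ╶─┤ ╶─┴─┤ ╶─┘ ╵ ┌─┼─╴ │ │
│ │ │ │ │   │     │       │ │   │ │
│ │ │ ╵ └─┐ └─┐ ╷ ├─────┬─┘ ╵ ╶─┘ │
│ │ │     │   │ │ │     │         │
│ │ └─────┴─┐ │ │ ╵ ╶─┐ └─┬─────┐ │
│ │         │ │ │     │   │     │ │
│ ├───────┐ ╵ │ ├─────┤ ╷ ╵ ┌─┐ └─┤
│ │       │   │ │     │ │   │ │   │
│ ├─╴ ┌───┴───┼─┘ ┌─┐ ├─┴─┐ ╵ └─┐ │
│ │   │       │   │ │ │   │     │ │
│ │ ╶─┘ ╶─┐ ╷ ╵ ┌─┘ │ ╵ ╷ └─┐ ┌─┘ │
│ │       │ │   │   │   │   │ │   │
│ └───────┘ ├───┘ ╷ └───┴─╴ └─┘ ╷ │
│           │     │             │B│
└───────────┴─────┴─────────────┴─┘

Directions: down, down, down, down, down, down, down, down, down, down, down, down, down, down, right, right, right, right, right, up, up, right, down, right, up, right, up, right, right, down, down, right, up, right, down, right, down, right, right, up, right, down
Counts: {'down': 20, 'right': 16, 'up': 6}
Most common: down (20 times)

Solution:

┌───────┬─────────┬───┬───┬───────┐
│A      │         │   │   │       │
│ ╷ ┌─╴ │ ┌───╴ ╷ ╵ ╷ │ ╷ ╵ ┌───┐ │
│↓│ │   │ │     │   │ │ │   │   │ │
│ │ │ ┌─┘ │ ╷ ┌─┴─┬─┴─┘ ├───┘ ┌─┘ │
│↓│ │ │   │ │ │   │     │     │   │
│ │ └─┤ ╶─┤ └─┤ ╷ ╵ ┌───┘ ╷ ┌─┘ ┌─┤
│↓│   │   │   │ │   │     │ │   │ │
│ └─┐ └─┐ ├─┐ ╵ ├───┴─────┤ └───┘ │
│↓  │   │ │ │   │         │       │
│ ┌─┘ ╷ │ ╵ ├───┴─╴ ┌───╴ │ ╶───┐ │
│↓│   │ │   │       │     │     │ │
│ │ ┌─┘ └─┐ │ ╷ ┌───┤ ╶─┬─┴───┐ └─┤
│↓│ │     │ │ │ │   │   │     │   │
│ │ │ ╶─┬─┘ ├─┘ │ ╷ └─┐ ├─╴ ╷ └─┐ │
│↓│ │   │   │   │ │   │ │   │   │ │
│ │ ├─┐ │ ╶─┤ ╶─┴─┤ ╶─┘ ╵ ┌─┼─╴ │ │
│↓│ │ │ │   │     │       │ │   │ │
│ │ │ ╵ └─┐ └─┐ ╷ ├─────┬─┘ ╵ ╶─┘ │
│↓│ │     │   │ │ │     │         │
│ │ └─────┴─┐ │ │ ╵ ╶─┐ └─┬─────┐ │
│↓│         │ │ │     │   │     │ │
│ ├───────┐ ╵ │ ├─────┤ ╷ ╵ ┌─┐ └─┤
│↓│       │   │ │↱ → ↓│ │   │ │   │
│ ├─╴ ┌───┴───┼─┘ ┌─┐ ├─┴─┐ ╵ └─┐ │
│↓│   │    ↱ ↓│↱ ↑│ │↓│↱ ↓│     │ │
│ │ ╶─┘ ╶─┐ ╷ ╵ ┌─┘ │ ╵ ╷ └─┐ ┌─┘ │
│↓│       │↑│↳ ↑│   │↳ ↑│↳ ↓│ │↱ ↓│
│ └───────┘ ├───┘ ╷ └───┴─╴ └─┘ ╷ │
│↳ → → → → ↑│     │        ↳ → ↑│B│
└───────────┴─────┴─────────────┴─┘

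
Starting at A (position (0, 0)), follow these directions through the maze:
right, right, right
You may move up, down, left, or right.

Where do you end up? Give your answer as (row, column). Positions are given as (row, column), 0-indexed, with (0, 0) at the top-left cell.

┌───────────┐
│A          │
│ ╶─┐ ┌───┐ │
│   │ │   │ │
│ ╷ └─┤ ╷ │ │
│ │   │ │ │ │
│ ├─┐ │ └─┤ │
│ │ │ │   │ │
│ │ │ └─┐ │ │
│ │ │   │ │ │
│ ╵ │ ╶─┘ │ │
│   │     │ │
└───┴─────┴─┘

Following directions step by step:
Start: (0, 0)
  right: (0, 0) → (0, 1)
  right: (0, 1) → (0, 2)
  right: (0, 2) → (0, 3)
Final position: (0, 3)

Path taken:

┌───────────┐
│A → → B    │
│ ╶─┐ ┌───┐ │
│   │ │   │ │
│ ╷ └─┤ ╷ │ │
│ │   │ │ │ │
│ ├─┐ │ └─┤ │
│ │ │ │   │ │
│ │ │ └─┐ │ │
│ │ │   │ │ │
│ ╵ │ ╶─┘ │ │
│   │     │ │
└───┴─────┴─┘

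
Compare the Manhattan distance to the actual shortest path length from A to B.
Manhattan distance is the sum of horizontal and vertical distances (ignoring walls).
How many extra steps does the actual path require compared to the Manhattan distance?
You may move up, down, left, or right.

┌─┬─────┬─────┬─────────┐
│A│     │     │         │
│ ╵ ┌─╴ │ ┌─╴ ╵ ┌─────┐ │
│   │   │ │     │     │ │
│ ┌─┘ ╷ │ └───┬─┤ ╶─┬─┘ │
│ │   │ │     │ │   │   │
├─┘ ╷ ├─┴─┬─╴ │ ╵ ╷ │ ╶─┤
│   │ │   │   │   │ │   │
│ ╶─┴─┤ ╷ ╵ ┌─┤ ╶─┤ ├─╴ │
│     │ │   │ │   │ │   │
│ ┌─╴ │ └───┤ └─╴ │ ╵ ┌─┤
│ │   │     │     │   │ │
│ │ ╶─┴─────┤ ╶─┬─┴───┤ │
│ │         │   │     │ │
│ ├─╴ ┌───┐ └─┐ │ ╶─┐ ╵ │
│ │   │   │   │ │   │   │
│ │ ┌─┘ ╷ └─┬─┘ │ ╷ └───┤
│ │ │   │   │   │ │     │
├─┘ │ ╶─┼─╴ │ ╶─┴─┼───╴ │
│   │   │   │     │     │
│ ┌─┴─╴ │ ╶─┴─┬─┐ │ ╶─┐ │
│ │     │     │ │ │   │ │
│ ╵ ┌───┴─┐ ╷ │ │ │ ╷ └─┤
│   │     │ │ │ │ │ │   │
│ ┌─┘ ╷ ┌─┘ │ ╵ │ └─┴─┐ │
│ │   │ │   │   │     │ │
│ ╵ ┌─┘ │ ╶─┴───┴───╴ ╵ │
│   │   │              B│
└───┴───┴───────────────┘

Manhattan distance: |13 - 0| + |11 - 0| = 24
Actual path length: 52
Extra steps: 52 - 24 = 28

Solution:

┌─┬─────┬─────┬─────────┐
│A│↱ → ↓│     │         │
│ ╵ ┌─╴ │ ┌─╴ ╵ ┌─────┐ │
│↳ ↑│↓ ↲│ │     │     │ │
│ ┌─┘ ╷ │ └───┬─┤ ╶─┬─┘ │
│ │↓ ↲│ │     │ │   │   │
├─┘ ╷ ├─┴─┬─╴ │ ╵ ╷ │ ╶─┤
│↓ ↲│ │   │   │   │ │   │
│ ╶─┴─┤ ╷ ╵ ┌─┤ ╶─┤ ├─╴ │
│↳ → ↓│ │   │ │   │ │   │
│ ┌─╴ │ └───┤ └─╴ │ ╵ ┌─┤
│ │↓ ↲│     │     │   │ │
│ │ ╶─┴─────┤ ╶─┬─┴───┤ │
│ │↳ ↓      │   │     │ │
│ ├─╴ ┌───┐ └─┐ │ ╶─┐ ╵ │
│ │↓ ↲│↱ ↓│   │ │   │   │
│ │ ┌─┘ ╷ └─┬─┘ │ ╷ └───┤
│ │↓│↱ ↑│↳ ↓│   │ │     │
├─┘ │ ╶─┼─╴ │ ╶─┴─┼───╴ │
│↓ ↲│↑ ↰│↓ ↲│     │     │
│ ┌─┴─╴ │ ╶─┴─┬─┐ │ ╶─┐ │
│↓│↱ → ↑│↳ ↓  │ │ │   │ │
│ ╵ ┌───┴─┐ ╷ │ │ │ ╷ └─┤
│↳ ↑│     │↓│ │ │ │ │   │
│ ┌─┘ ╷ ┌─┘ │ ╵ │ └─┴─┐ │
│ │   │ │↓ ↲│   │     │ │
│ ╵ ┌─┘ │ ╶─┴───┴───╴ ╵ │
│   │   │↳ → → → → → → B│
└───┴───┴───────────────┘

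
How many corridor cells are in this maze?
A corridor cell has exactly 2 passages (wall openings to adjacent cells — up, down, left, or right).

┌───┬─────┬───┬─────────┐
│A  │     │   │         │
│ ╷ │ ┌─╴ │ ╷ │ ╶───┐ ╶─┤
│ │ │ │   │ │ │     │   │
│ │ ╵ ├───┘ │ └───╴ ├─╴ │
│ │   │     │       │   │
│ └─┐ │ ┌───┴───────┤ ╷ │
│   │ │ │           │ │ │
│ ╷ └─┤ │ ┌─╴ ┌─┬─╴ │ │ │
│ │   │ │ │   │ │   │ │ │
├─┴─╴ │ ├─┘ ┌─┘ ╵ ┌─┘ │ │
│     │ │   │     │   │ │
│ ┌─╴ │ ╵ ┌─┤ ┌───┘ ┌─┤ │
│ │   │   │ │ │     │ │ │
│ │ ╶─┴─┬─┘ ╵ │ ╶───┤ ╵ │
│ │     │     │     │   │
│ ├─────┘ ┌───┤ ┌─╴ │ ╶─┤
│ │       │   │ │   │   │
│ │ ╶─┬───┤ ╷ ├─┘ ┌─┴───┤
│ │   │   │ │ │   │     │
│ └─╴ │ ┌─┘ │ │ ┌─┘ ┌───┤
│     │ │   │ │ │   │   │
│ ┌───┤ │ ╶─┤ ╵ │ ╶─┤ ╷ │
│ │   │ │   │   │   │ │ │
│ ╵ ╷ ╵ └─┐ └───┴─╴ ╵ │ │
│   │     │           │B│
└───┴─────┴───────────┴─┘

Counting cells with exactly 2 passages:
Total corridor cells: 128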